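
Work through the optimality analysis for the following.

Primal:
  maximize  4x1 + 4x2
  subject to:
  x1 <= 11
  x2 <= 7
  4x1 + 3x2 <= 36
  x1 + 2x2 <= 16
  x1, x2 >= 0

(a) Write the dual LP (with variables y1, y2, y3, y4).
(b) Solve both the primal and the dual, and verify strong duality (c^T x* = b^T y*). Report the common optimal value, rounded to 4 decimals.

The standard primal-dual pair for 'max c^T x s.t. A x <= b, x >= 0' is:
  Dual:  min b^T y  s.t.  A^T y >= c,  y >= 0.

So the dual LP is:
  minimize  11y1 + 7y2 + 36y3 + 16y4
  subject to:
    y1 + 4y3 + y4 >= 4
    y2 + 3y3 + 2y4 >= 4
    y1, y2, y3, y4 >= 0

Solving the primal: x* = (4.8, 5.6).
  primal value c^T x* = 41.6.
Solving the dual: y* = (0, 0, 0.8, 0.8).
  dual value b^T y* = 41.6.
Strong duality: c^T x* = b^T y*. Confirmed.

41.6


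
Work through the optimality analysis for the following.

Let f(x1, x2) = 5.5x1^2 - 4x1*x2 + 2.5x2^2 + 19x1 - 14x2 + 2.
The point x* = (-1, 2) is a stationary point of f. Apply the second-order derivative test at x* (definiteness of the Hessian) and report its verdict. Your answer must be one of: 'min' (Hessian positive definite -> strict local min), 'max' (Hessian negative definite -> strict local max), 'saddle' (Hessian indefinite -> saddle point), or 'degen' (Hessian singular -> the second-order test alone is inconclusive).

Compute the Hessian H = grad^2 f:
  H = [[11, -4], [-4, 5]]
Verify stationarity: grad f(x*) = H x* + g = (0, 0).
Eigenvalues of H: 3, 13.
Both eigenvalues > 0, so H is positive definite -> x* is a strict local min.

min


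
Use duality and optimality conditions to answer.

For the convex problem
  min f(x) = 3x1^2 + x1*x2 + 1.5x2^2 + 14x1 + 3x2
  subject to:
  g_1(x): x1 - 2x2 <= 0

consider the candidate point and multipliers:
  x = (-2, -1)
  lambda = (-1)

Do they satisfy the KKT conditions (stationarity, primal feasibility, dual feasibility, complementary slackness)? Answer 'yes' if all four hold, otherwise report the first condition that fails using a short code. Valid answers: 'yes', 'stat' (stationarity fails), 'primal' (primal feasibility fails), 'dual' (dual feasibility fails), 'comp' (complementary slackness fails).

Gradient of f: grad f(x) = Q x + c = (1, -2)
Constraint values g_i(x) = a_i^T x - b_i:
  g_1((-2, -1)) = 0
Stationarity residual: grad f(x) + sum_i lambda_i a_i = (0, 0)
  -> stationarity OK
Primal feasibility (all g_i <= 0): OK
Dual feasibility (all lambda_i >= 0): FAILS
Complementary slackness (lambda_i * g_i(x) = 0 for all i): OK

Verdict: the first failing condition is dual_feasibility -> dual.

dual


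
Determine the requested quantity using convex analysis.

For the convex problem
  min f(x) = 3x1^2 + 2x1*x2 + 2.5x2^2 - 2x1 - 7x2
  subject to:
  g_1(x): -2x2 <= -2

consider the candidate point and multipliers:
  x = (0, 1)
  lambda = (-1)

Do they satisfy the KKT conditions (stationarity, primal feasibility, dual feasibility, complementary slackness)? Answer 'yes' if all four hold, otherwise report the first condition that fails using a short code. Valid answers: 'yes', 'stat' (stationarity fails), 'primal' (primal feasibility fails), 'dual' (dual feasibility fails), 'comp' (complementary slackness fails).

Gradient of f: grad f(x) = Q x + c = (0, -2)
Constraint values g_i(x) = a_i^T x - b_i:
  g_1((0, 1)) = 0
Stationarity residual: grad f(x) + sum_i lambda_i a_i = (0, 0)
  -> stationarity OK
Primal feasibility (all g_i <= 0): OK
Dual feasibility (all lambda_i >= 0): FAILS
Complementary slackness (lambda_i * g_i(x) = 0 for all i): OK

Verdict: the first failing condition is dual_feasibility -> dual.

dual


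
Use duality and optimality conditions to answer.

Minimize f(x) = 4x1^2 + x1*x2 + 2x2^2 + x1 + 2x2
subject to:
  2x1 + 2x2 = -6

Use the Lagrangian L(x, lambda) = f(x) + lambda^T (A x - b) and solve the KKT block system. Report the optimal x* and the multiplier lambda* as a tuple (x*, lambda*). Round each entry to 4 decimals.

Form the Lagrangian:
  L(x, lambda) = (1/2) x^T Q x + c^T x + lambda^T (A x - b)
Stationarity (grad_x L = 0): Q x + c + A^T lambda = 0.
Primal feasibility: A x = b.

This gives the KKT block system:
  [ Q   A^T ] [ x     ]   [-c ]
  [ A    0  ] [ lambda ] = [ b ]

Solving the linear system:
  x*      = (-0.8, -2.2)
  lambda* = (3.8)
  f(x*)   = 8.8

x* = (-0.8, -2.2), lambda* = (3.8)


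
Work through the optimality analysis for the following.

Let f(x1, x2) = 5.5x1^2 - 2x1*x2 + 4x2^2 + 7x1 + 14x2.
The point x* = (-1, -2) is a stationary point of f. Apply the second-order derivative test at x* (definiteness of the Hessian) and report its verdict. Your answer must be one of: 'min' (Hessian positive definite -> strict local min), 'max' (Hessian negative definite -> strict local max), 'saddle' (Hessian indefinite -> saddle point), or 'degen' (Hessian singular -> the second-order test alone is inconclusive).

Compute the Hessian H = grad^2 f:
  H = [[11, -2], [-2, 8]]
Verify stationarity: grad f(x*) = H x* + g = (0, 0).
Eigenvalues of H: 7, 12.
Both eigenvalues > 0, so H is positive definite -> x* is a strict local min.

min


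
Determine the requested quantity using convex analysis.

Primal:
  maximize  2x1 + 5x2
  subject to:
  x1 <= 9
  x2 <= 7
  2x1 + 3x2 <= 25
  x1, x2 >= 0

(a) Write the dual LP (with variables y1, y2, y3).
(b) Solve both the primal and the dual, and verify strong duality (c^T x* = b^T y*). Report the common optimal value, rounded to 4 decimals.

The standard primal-dual pair for 'max c^T x s.t. A x <= b, x >= 0' is:
  Dual:  min b^T y  s.t.  A^T y >= c,  y >= 0.

So the dual LP is:
  minimize  9y1 + 7y2 + 25y3
  subject to:
    y1 + 2y3 >= 2
    y2 + 3y3 >= 5
    y1, y2, y3 >= 0

Solving the primal: x* = (2, 7).
  primal value c^T x* = 39.
Solving the dual: y* = (0, 2, 1).
  dual value b^T y* = 39.
Strong duality: c^T x* = b^T y*. Confirmed.

39


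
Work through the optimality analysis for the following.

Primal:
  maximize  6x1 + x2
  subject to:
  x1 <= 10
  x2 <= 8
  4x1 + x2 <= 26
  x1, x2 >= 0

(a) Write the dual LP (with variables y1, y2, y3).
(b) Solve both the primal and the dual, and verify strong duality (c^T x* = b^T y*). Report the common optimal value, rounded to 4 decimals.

The standard primal-dual pair for 'max c^T x s.t. A x <= b, x >= 0' is:
  Dual:  min b^T y  s.t.  A^T y >= c,  y >= 0.

So the dual LP is:
  minimize  10y1 + 8y2 + 26y3
  subject to:
    y1 + 4y3 >= 6
    y2 + y3 >= 1
    y1, y2, y3 >= 0

Solving the primal: x* = (6.5, 0).
  primal value c^T x* = 39.
Solving the dual: y* = (0, 0, 1.5).
  dual value b^T y* = 39.
Strong duality: c^T x* = b^T y*. Confirmed.

39


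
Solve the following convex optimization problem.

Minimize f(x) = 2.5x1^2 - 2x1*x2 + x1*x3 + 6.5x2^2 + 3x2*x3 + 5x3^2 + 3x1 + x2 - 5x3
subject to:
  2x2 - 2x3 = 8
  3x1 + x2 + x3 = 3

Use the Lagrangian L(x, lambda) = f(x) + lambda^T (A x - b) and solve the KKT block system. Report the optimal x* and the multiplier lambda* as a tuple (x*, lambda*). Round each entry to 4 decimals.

Form the Lagrangian:
  L(x, lambda) = (1/2) x^T Q x + c^T x + lambda^T (A x - b)
Stationarity (grad_x L = 0): Q x + c + A^T lambda = 0.
Primal feasibility: A x = b.

This gives the KKT block system:
  [ Q   A^T ] [ x     ]   [-c ]
  [ A    0  ] [ lambda ] = [ b ]

Solving the linear system:
  x*      = (0.9932, 2.0102, -1.9898)
  lambda* = (-9.2628, -0.6519)
  f(x*)   = 45.4983

x* = (0.9932, 2.0102, -1.9898), lambda* = (-9.2628, -0.6519)


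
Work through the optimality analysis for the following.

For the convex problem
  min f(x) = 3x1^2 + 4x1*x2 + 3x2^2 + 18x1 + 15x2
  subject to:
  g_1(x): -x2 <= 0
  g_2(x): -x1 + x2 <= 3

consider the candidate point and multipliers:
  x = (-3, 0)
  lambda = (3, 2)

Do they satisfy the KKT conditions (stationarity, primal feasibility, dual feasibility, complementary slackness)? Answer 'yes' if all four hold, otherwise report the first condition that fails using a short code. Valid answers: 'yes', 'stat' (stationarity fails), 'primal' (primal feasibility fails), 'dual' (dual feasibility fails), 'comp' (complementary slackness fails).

Gradient of f: grad f(x) = Q x + c = (0, 3)
Constraint values g_i(x) = a_i^T x - b_i:
  g_1((-3, 0)) = 0
  g_2((-3, 0)) = 0
Stationarity residual: grad f(x) + sum_i lambda_i a_i = (-2, 2)
  -> stationarity FAILS
Primal feasibility (all g_i <= 0): OK
Dual feasibility (all lambda_i >= 0): OK
Complementary slackness (lambda_i * g_i(x) = 0 for all i): OK

Verdict: the first failing condition is stationarity -> stat.

stat


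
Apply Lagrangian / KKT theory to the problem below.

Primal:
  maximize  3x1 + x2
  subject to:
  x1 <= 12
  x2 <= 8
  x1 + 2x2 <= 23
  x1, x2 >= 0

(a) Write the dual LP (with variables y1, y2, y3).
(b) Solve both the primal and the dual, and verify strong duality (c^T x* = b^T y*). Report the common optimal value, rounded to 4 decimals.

The standard primal-dual pair for 'max c^T x s.t. A x <= b, x >= 0' is:
  Dual:  min b^T y  s.t.  A^T y >= c,  y >= 0.

So the dual LP is:
  minimize  12y1 + 8y2 + 23y3
  subject to:
    y1 + y3 >= 3
    y2 + 2y3 >= 1
    y1, y2, y3 >= 0

Solving the primal: x* = (12, 5.5).
  primal value c^T x* = 41.5.
Solving the dual: y* = (2.5, 0, 0.5).
  dual value b^T y* = 41.5.
Strong duality: c^T x* = b^T y*. Confirmed.

41.5


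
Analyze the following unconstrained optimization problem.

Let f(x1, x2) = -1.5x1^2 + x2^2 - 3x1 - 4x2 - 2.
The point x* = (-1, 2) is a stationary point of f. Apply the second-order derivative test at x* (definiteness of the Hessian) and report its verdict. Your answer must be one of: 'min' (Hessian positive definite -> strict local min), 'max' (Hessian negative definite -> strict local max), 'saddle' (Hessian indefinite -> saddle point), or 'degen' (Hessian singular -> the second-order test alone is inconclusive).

Compute the Hessian H = grad^2 f:
  H = [[-3, 0], [0, 2]]
Verify stationarity: grad f(x*) = H x* + g = (0, 0).
Eigenvalues of H: -3, 2.
Eigenvalues have mixed signs, so H is indefinite -> x* is a saddle point.

saddle


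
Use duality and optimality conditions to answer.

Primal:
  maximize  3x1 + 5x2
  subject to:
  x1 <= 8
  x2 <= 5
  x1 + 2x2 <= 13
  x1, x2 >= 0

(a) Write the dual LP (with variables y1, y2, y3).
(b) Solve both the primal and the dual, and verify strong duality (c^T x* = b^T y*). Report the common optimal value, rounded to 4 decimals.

The standard primal-dual pair for 'max c^T x s.t. A x <= b, x >= 0' is:
  Dual:  min b^T y  s.t.  A^T y >= c,  y >= 0.

So the dual LP is:
  minimize  8y1 + 5y2 + 13y3
  subject to:
    y1 + y3 >= 3
    y2 + 2y3 >= 5
    y1, y2, y3 >= 0

Solving the primal: x* = (8, 2.5).
  primal value c^T x* = 36.5.
Solving the dual: y* = (0.5, 0, 2.5).
  dual value b^T y* = 36.5.
Strong duality: c^T x* = b^T y*. Confirmed.

36.5


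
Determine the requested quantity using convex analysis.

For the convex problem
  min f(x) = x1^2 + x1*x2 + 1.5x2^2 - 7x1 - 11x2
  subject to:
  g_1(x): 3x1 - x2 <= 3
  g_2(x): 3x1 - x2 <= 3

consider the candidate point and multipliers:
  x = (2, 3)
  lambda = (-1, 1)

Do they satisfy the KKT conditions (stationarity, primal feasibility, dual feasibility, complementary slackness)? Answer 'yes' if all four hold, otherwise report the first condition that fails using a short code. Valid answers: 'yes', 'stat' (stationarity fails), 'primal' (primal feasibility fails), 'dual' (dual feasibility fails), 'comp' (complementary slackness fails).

Gradient of f: grad f(x) = Q x + c = (0, 0)
Constraint values g_i(x) = a_i^T x - b_i:
  g_1((2, 3)) = 0
  g_2((2, 3)) = 0
Stationarity residual: grad f(x) + sum_i lambda_i a_i = (0, 0)
  -> stationarity OK
Primal feasibility (all g_i <= 0): OK
Dual feasibility (all lambda_i >= 0): FAILS
Complementary slackness (lambda_i * g_i(x) = 0 for all i): OK

Verdict: the first failing condition is dual_feasibility -> dual.

dual


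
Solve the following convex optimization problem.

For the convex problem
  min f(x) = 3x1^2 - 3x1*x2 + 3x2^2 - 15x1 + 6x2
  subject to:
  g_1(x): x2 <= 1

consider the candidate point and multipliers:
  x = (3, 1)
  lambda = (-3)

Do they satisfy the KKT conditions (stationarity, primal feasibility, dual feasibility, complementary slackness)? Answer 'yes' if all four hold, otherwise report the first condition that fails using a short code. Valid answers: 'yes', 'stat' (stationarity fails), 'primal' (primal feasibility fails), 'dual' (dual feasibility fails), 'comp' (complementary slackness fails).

Gradient of f: grad f(x) = Q x + c = (0, 3)
Constraint values g_i(x) = a_i^T x - b_i:
  g_1((3, 1)) = 0
Stationarity residual: grad f(x) + sum_i lambda_i a_i = (0, 0)
  -> stationarity OK
Primal feasibility (all g_i <= 0): OK
Dual feasibility (all lambda_i >= 0): FAILS
Complementary slackness (lambda_i * g_i(x) = 0 for all i): OK

Verdict: the first failing condition is dual_feasibility -> dual.

dual


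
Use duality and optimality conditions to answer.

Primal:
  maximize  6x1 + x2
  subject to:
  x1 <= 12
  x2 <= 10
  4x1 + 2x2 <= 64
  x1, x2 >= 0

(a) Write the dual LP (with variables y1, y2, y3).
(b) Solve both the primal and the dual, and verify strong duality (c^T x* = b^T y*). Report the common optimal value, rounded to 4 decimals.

The standard primal-dual pair for 'max c^T x s.t. A x <= b, x >= 0' is:
  Dual:  min b^T y  s.t.  A^T y >= c,  y >= 0.

So the dual LP is:
  minimize  12y1 + 10y2 + 64y3
  subject to:
    y1 + 4y3 >= 6
    y2 + 2y3 >= 1
    y1, y2, y3 >= 0

Solving the primal: x* = (12, 8).
  primal value c^T x* = 80.
Solving the dual: y* = (4, 0, 0.5).
  dual value b^T y* = 80.
Strong duality: c^T x* = b^T y*. Confirmed.

80


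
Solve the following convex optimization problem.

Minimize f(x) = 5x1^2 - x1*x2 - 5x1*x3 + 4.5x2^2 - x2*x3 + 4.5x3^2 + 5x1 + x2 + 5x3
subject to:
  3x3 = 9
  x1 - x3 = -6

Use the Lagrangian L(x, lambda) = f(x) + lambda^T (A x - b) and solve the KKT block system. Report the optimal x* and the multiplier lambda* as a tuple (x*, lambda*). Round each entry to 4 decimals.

Form the Lagrangian:
  L(x, lambda) = (1/2) x^T Q x + c^T x + lambda^T (A x - b)
Stationarity (grad_x L = 0): Q x + c + A^T lambda = 0.
Primal feasibility: A x = b.

This gives the KKT block system:
  [ Q   A^T ] [ x     ]   [-c ]
  [ A    0  ] [ lambda ] = [ b ]

Solving the linear system:
  x*      = (-3, -0.1111, 3)
  lambda* = (-2.4074, 39.8889)
  f(x*)   = 130.4444

x* = (-3, -0.1111, 3), lambda* = (-2.4074, 39.8889)


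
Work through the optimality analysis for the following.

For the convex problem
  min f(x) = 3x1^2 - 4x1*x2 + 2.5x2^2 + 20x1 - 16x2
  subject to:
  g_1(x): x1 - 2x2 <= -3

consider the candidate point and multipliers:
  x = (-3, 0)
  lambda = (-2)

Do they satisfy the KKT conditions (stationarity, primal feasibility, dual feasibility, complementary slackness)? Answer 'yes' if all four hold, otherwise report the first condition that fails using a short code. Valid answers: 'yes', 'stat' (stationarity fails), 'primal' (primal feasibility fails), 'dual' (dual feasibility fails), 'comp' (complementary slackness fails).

Gradient of f: grad f(x) = Q x + c = (2, -4)
Constraint values g_i(x) = a_i^T x - b_i:
  g_1((-3, 0)) = 0
Stationarity residual: grad f(x) + sum_i lambda_i a_i = (0, 0)
  -> stationarity OK
Primal feasibility (all g_i <= 0): OK
Dual feasibility (all lambda_i >= 0): FAILS
Complementary slackness (lambda_i * g_i(x) = 0 for all i): OK

Verdict: the first failing condition is dual_feasibility -> dual.

dual


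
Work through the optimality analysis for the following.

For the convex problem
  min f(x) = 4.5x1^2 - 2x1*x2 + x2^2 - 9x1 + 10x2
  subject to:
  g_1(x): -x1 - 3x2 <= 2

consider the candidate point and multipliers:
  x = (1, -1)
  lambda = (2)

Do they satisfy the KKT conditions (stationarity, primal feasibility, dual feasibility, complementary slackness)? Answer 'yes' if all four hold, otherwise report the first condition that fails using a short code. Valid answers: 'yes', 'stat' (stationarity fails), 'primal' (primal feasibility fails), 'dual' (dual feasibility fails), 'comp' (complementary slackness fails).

Gradient of f: grad f(x) = Q x + c = (2, 6)
Constraint values g_i(x) = a_i^T x - b_i:
  g_1((1, -1)) = 0
Stationarity residual: grad f(x) + sum_i lambda_i a_i = (0, 0)
  -> stationarity OK
Primal feasibility (all g_i <= 0): OK
Dual feasibility (all lambda_i >= 0): OK
Complementary slackness (lambda_i * g_i(x) = 0 for all i): OK

Verdict: yes, KKT holds.

yes


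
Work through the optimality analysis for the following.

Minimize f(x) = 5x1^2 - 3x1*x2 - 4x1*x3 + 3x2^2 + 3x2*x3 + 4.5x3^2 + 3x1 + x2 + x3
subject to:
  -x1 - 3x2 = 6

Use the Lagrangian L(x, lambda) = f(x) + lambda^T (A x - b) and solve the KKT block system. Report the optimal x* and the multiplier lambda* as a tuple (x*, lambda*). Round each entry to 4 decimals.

Form the Lagrangian:
  L(x, lambda) = (1/2) x^T Q x + c^T x + lambda^T (A x - b)
Stationarity (grad_x L = 0): Q x + c + A^T lambda = 0.
Primal feasibility: A x = b.

This gives the KKT block system:
  [ Q   A^T ] [ x     ]   [-c ]
  [ A    0  ] [ lambda ] = [ b ]

Solving the linear system:
  x*      = (-1, -1.6667, 0)
  lambda* = (-2)
  f(x*)   = 3.6667

x* = (-1, -1.6667, 0), lambda* = (-2)


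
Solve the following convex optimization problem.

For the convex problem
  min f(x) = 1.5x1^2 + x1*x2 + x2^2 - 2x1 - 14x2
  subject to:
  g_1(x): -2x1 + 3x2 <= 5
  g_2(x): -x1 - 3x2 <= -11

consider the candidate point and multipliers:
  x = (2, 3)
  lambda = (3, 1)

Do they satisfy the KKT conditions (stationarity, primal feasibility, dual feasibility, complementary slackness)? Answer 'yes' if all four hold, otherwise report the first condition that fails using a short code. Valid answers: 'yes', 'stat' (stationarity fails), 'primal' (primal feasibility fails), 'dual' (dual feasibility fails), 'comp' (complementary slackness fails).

Gradient of f: grad f(x) = Q x + c = (7, -6)
Constraint values g_i(x) = a_i^T x - b_i:
  g_1((2, 3)) = 0
  g_2((2, 3)) = 0
Stationarity residual: grad f(x) + sum_i lambda_i a_i = (0, 0)
  -> stationarity OK
Primal feasibility (all g_i <= 0): OK
Dual feasibility (all lambda_i >= 0): OK
Complementary slackness (lambda_i * g_i(x) = 0 for all i): OK

Verdict: yes, KKT holds.

yes


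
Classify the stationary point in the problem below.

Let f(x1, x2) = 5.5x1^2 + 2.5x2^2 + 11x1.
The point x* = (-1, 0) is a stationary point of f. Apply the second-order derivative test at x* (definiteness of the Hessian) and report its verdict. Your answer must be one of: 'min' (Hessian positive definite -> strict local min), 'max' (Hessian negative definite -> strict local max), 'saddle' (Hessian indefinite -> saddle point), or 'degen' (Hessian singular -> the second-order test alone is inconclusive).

Compute the Hessian H = grad^2 f:
  H = [[11, 0], [0, 5]]
Verify stationarity: grad f(x*) = H x* + g = (0, 0).
Eigenvalues of H: 5, 11.
Both eigenvalues > 0, so H is positive definite -> x* is a strict local min.

min


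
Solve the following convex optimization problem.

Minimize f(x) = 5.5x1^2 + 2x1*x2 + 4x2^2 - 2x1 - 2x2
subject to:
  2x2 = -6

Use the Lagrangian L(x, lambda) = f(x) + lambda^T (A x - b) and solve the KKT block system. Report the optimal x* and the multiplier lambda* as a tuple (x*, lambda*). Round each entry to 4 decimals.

Form the Lagrangian:
  L(x, lambda) = (1/2) x^T Q x + c^T x + lambda^T (A x - b)
Stationarity (grad_x L = 0): Q x + c + A^T lambda = 0.
Primal feasibility: A x = b.

This gives the KKT block system:
  [ Q   A^T ] [ x     ]   [-c ]
  [ A    0  ] [ lambda ] = [ b ]

Solving the linear system:
  x*      = (0.7273, -3)
  lambda* = (12.2727)
  f(x*)   = 39.0909

x* = (0.7273, -3), lambda* = (12.2727)


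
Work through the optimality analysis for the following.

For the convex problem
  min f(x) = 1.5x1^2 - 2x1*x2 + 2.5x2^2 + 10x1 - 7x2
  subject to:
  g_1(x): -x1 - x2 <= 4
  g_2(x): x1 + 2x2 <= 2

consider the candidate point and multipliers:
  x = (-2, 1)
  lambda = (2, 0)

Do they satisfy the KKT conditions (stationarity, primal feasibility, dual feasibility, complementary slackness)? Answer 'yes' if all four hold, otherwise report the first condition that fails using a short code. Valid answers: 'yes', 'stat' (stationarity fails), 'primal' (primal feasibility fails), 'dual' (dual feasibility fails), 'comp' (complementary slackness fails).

Gradient of f: grad f(x) = Q x + c = (2, 2)
Constraint values g_i(x) = a_i^T x - b_i:
  g_1((-2, 1)) = -3
  g_2((-2, 1)) = -2
Stationarity residual: grad f(x) + sum_i lambda_i a_i = (0, 0)
  -> stationarity OK
Primal feasibility (all g_i <= 0): OK
Dual feasibility (all lambda_i >= 0): OK
Complementary slackness (lambda_i * g_i(x) = 0 for all i): FAILS

Verdict: the first failing condition is complementary_slackness -> comp.

comp


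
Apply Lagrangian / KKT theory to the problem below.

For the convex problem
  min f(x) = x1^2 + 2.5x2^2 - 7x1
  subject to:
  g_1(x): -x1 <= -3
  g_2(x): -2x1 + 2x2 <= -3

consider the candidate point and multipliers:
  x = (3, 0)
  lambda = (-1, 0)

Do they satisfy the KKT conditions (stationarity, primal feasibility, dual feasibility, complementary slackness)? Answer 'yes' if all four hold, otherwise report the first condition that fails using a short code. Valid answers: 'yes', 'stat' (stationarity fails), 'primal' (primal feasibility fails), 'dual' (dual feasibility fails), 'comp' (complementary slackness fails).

Gradient of f: grad f(x) = Q x + c = (-1, 0)
Constraint values g_i(x) = a_i^T x - b_i:
  g_1((3, 0)) = 0
  g_2((3, 0)) = -3
Stationarity residual: grad f(x) + sum_i lambda_i a_i = (0, 0)
  -> stationarity OK
Primal feasibility (all g_i <= 0): OK
Dual feasibility (all lambda_i >= 0): FAILS
Complementary slackness (lambda_i * g_i(x) = 0 for all i): OK

Verdict: the first failing condition is dual_feasibility -> dual.

dual


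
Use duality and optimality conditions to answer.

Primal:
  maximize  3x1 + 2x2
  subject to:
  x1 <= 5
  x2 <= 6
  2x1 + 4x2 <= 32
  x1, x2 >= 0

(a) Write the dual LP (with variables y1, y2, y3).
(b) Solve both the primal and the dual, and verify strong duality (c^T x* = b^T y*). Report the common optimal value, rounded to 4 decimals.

The standard primal-dual pair for 'max c^T x s.t. A x <= b, x >= 0' is:
  Dual:  min b^T y  s.t.  A^T y >= c,  y >= 0.

So the dual LP is:
  minimize  5y1 + 6y2 + 32y3
  subject to:
    y1 + 2y3 >= 3
    y2 + 4y3 >= 2
    y1, y2, y3 >= 0

Solving the primal: x* = (5, 5.5).
  primal value c^T x* = 26.
Solving the dual: y* = (2, 0, 0.5).
  dual value b^T y* = 26.
Strong duality: c^T x* = b^T y*. Confirmed.

26


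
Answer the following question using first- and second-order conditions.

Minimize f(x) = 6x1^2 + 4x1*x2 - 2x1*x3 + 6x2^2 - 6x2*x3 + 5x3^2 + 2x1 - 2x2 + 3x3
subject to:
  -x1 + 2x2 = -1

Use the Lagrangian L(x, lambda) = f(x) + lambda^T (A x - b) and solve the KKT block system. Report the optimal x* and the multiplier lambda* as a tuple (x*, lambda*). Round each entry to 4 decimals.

Form the Lagrangian:
  L(x, lambda) = (1/2) x^T Q x + c^T x + lambda^T (A x - b)
Stationarity (grad_x L = 0): Q x + c + A^T lambda = 0.
Primal feasibility: A x = b.

This gives the KKT block system:
  [ Q   A^T ] [ x     ]   [-c ]
  [ A    0  ] [ lambda ] = [ b ]

Solving the linear system:
  x*      = (0.0606, -0.4697, -0.5697)
  lambda* = (1.9879)
  f(x*)   = 0.6697

x* = (0.0606, -0.4697, -0.5697), lambda* = (1.9879)


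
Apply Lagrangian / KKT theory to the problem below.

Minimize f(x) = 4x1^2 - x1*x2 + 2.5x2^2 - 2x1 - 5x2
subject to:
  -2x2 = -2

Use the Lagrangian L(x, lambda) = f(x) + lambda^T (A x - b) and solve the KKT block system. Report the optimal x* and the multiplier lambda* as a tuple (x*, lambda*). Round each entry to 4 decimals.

Form the Lagrangian:
  L(x, lambda) = (1/2) x^T Q x + c^T x + lambda^T (A x - b)
Stationarity (grad_x L = 0): Q x + c + A^T lambda = 0.
Primal feasibility: A x = b.

This gives the KKT block system:
  [ Q   A^T ] [ x     ]   [-c ]
  [ A    0  ] [ lambda ] = [ b ]

Solving the linear system:
  x*      = (0.375, 1)
  lambda* = (-0.1875)
  f(x*)   = -3.0625

x* = (0.375, 1), lambda* = (-0.1875)


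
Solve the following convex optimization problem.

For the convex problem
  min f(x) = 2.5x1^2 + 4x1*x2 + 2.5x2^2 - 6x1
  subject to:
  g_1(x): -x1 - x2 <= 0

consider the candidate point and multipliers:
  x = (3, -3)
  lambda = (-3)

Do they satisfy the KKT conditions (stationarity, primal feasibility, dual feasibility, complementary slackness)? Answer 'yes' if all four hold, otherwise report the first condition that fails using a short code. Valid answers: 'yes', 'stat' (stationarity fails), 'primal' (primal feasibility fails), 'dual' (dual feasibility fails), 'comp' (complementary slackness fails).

Gradient of f: grad f(x) = Q x + c = (-3, -3)
Constraint values g_i(x) = a_i^T x - b_i:
  g_1((3, -3)) = 0
Stationarity residual: grad f(x) + sum_i lambda_i a_i = (0, 0)
  -> stationarity OK
Primal feasibility (all g_i <= 0): OK
Dual feasibility (all lambda_i >= 0): FAILS
Complementary slackness (lambda_i * g_i(x) = 0 for all i): OK

Verdict: the first failing condition is dual_feasibility -> dual.

dual


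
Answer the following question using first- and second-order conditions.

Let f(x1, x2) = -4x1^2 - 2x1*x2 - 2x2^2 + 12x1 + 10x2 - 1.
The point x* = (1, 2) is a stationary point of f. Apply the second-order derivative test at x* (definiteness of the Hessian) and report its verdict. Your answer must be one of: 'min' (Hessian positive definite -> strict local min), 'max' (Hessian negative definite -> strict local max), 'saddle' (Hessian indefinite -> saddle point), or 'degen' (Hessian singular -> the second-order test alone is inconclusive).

Compute the Hessian H = grad^2 f:
  H = [[-8, -2], [-2, -4]]
Verify stationarity: grad f(x*) = H x* + g = (0, 0).
Eigenvalues of H: -8.8284, -3.1716.
Both eigenvalues < 0, so H is negative definite -> x* is a strict local max.

max


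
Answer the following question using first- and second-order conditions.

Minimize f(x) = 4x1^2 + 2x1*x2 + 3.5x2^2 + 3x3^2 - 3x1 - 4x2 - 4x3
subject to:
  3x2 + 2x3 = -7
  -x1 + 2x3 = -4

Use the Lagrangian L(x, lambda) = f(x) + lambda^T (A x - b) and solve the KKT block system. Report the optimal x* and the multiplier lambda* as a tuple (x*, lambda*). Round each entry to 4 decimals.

Form the Lagrangian:
  L(x, lambda) = (1/2) x^T Q x + c^T x + lambda^T (A x - b)
Stationarity (grad_x L = 0): Q x + c + A^T lambda = 0.
Primal feasibility: A x = b.

This gives the KKT block system:
  [ Q   A^T ] [ x     ]   [-c ]
  [ A    0  ] [ lambda ] = [ b ]

Solving the linear system:
  x*      = (1.0435, -1.3478, -1.4783)
  lambda* = (3.7826, 2.6522)
  f(x*)   = 22.6304

x* = (1.0435, -1.3478, -1.4783), lambda* = (3.7826, 2.6522)


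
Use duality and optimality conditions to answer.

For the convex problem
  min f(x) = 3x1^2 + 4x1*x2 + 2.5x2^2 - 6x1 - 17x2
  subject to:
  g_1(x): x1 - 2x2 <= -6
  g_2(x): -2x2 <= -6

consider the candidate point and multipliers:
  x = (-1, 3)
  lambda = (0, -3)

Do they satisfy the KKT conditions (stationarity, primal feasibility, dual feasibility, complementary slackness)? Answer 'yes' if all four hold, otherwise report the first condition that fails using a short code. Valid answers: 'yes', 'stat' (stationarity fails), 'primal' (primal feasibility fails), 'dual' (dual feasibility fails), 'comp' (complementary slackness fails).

Gradient of f: grad f(x) = Q x + c = (0, -6)
Constraint values g_i(x) = a_i^T x - b_i:
  g_1((-1, 3)) = -1
  g_2((-1, 3)) = 0
Stationarity residual: grad f(x) + sum_i lambda_i a_i = (0, 0)
  -> stationarity OK
Primal feasibility (all g_i <= 0): OK
Dual feasibility (all lambda_i >= 0): FAILS
Complementary slackness (lambda_i * g_i(x) = 0 for all i): OK

Verdict: the first failing condition is dual_feasibility -> dual.

dual


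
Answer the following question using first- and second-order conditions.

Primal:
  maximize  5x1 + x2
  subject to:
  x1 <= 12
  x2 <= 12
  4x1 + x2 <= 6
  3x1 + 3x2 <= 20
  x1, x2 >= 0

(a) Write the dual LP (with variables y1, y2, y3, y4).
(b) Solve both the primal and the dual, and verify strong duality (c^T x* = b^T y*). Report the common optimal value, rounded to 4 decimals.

The standard primal-dual pair for 'max c^T x s.t. A x <= b, x >= 0' is:
  Dual:  min b^T y  s.t.  A^T y >= c,  y >= 0.

So the dual LP is:
  minimize  12y1 + 12y2 + 6y3 + 20y4
  subject to:
    y1 + 4y3 + 3y4 >= 5
    y2 + y3 + 3y4 >= 1
    y1, y2, y3, y4 >= 0

Solving the primal: x* = (1.5, 0).
  primal value c^T x* = 7.5.
Solving the dual: y* = (0, 0, 1.25, 0).
  dual value b^T y* = 7.5.
Strong duality: c^T x* = b^T y*. Confirmed.

7.5


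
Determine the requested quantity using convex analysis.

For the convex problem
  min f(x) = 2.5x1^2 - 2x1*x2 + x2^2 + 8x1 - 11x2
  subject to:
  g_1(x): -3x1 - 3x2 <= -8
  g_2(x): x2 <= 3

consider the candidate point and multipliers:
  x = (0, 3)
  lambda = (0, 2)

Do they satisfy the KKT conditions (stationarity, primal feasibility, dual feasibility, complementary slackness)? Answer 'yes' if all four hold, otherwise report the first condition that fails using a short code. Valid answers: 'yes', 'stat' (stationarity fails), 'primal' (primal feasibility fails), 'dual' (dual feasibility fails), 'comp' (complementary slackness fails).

Gradient of f: grad f(x) = Q x + c = (2, -5)
Constraint values g_i(x) = a_i^T x - b_i:
  g_1((0, 3)) = -1
  g_2((0, 3)) = 0
Stationarity residual: grad f(x) + sum_i lambda_i a_i = (2, -3)
  -> stationarity FAILS
Primal feasibility (all g_i <= 0): OK
Dual feasibility (all lambda_i >= 0): OK
Complementary slackness (lambda_i * g_i(x) = 0 for all i): OK

Verdict: the first failing condition is stationarity -> stat.

stat


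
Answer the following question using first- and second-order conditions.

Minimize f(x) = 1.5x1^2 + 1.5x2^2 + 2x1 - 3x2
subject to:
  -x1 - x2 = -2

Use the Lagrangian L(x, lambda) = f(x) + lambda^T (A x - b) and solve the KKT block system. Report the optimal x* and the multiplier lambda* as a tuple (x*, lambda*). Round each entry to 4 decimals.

Form the Lagrangian:
  L(x, lambda) = (1/2) x^T Q x + c^T x + lambda^T (A x - b)
Stationarity (grad_x L = 0): Q x + c + A^T lambda = 0.
Primal feasibility: A x = b.

This gives the KKT block system:
  [ Q   A^T ] [ x     ]   [-c ]
  [ A    0  ] [ lambda ] = [ b ]

Solving the linear system:
  x*      = (0.1667, 1.8333)
  lambda* = (2.5)
  f(x*)   = -0.0833

x* = (0.1667, 1.8333), lambda* = (2.5)


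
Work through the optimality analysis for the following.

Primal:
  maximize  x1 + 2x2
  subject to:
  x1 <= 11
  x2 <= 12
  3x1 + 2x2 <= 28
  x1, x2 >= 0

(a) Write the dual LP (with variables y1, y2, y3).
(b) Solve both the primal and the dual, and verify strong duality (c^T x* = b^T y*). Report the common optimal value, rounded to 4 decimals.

The standard primal-dual pair for 'max c^T x s.t. A x <= b, x >= 0' is:
  Dual:  min b^T y  s.t.  A^T y >= c,  y >= 0.

So the dual LP is:
  minimize  11y1 + 12y2 + 28y3
  subject to:
    y1 + 3y3 >= 1
    y2 + 2y3 >= 2
    y1, y2, y3 >= 0

Solving the primal: x* = (1.3333, 12).
  primal value c^T x* = 25.3333.
Solving the dual: y* = (0, 1.3333, 0.3333).
  dual value b^T y* = 25.3333.
Strong duality: c^T x* = b^T y*. Confirmed.

25.3333


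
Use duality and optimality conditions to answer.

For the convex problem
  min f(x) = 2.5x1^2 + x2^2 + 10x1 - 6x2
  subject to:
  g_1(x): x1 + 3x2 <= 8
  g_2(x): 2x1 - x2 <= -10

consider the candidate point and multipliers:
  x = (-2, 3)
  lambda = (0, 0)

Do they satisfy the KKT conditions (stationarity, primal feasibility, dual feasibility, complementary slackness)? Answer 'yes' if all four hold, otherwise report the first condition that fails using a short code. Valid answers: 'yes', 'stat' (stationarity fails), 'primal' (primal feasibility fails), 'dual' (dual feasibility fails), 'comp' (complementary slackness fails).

Gradient of f: grad f(x) = Q x + c = (0, 0)
Constraint values g_i(x) = a_i^T x - b_i:
  g_1((-2, 3)) = -1
  g_2((-2, 3)) = 3
Stationarity residual: grad f(x) + sum_i lambda_i a_i = (0, 0)
  -> stationarity OK
Primal feasibility (all g_i <= 0): FAILS
Dual feasibility (all lambda_i >= 0): OK
Complementary slackness (lambda_i * g_i(x) = 0 for all i): OK

Verdict: the first failing condition is primal_feasibility -> primal.

primal


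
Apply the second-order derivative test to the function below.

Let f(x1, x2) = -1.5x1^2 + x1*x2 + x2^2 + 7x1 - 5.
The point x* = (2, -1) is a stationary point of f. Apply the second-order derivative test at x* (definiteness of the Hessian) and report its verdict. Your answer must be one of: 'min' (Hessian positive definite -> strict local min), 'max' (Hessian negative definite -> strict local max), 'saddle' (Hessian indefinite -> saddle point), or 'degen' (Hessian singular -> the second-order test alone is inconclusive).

Compute the Hessian H = grad^2 f:
  H = [[-3, 1], [1, 2]]
Verify stationarity: grad f(x*) = H x* + g = (0, 0).
Eigenvalues of H: -3.1926, 2.1926.
Eigenvalues have mixed signs, so H is indefinite -> x* is a saddle point.

saddle


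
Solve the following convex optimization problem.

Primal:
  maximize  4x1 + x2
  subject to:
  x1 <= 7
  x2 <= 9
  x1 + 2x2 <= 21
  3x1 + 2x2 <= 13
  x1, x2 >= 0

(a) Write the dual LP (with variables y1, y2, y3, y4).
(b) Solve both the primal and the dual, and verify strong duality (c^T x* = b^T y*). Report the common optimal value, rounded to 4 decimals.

The standard primal-dual pair for 'max c^T x s.t. A x <= b, x >= 0' is:
  Dual:  min b^T y  s.t.  A^T y >= c,  y >= 0.

So the dual LP is:
  minimize  7y1 + 9y2 + 21y3 + 13y4
  subject to:
    y1 + y3 + 3y4 >= 4
    y2 + 2y3 + 2y4 >= 1
    y1, y2, y3, y4 >= 0

Solving the primal: x* = (4.3333, 0).
  primal value c^T x* = 17.3333.
Solving the dual: y* = (0, 0, 0, 1.3333).
  dual value b^T y* = 17.3333.
Strong duality: c^T x* = b^T y*. Confirmed.

17.3333


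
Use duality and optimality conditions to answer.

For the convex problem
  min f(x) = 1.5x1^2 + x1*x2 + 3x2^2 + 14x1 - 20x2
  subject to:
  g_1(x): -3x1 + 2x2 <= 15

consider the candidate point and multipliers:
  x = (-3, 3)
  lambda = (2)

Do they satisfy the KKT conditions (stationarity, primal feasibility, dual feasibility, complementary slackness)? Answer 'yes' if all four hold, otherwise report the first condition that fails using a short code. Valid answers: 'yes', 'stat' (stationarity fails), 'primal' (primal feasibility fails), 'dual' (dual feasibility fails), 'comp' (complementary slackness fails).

Gradient of f: grad f(x) = Q x + c = (8, -5)
Constraint values g_i(x) = a_i^T x - b_i:
  g_1((-3, 3)) = 0
Stationarity residual: grad f(x) + sum_i lambda_i a_i = (2, -1)
  -> stationarity FAILS
Primal feasibility (all g_i <= 0): OK
Dual feasibility (all lambda_i >= 0): OK
Complementary slackness (lambda_i * g_i(x) = 0 for all i): OK

Verdict: the first failing condition is stationarity -> stat.

stat


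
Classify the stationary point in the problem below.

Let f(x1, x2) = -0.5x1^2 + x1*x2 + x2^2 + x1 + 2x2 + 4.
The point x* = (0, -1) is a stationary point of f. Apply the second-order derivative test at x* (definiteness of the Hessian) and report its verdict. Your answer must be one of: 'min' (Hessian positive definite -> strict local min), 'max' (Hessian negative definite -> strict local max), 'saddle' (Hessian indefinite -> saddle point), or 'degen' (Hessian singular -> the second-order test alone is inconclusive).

Compute the Hessian H = grad^2 f:
  H = [[-1, 1], [1, 2]]
Verify stationarity: grad f(x*) = H x* + g = (0, 0).
Eigenvalues of H: -1.3028, 2.3028.
Eigenvalues have mixed signs, so H is indefinite -> x* is a saddle point.

saddle


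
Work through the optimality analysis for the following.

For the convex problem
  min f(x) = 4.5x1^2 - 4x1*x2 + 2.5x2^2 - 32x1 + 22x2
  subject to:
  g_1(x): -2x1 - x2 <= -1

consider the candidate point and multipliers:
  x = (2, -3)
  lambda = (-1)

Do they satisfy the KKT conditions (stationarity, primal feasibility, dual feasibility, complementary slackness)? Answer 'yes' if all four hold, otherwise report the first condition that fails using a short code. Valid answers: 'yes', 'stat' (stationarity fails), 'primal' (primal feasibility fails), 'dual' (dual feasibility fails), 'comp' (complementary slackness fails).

Gradient of f: grad f(x) = Q x + c = (-2, -1)
Constraint values g_i(x) = a_i^T x - b_i:
  g_1((2, -3)) = 0
Stationarity residual: grad f(x) + sum_i lambda_i a_i = (0, 0)
  -> stationarity OK
Primal feasibility (all g_i <= 0): OK
Dual feasibility (all lambda_i >= 0): FAILS
Complementary slackness (lambda_i * g_i(x) = 0 for all i): OK

Verdict: the first failing condition is dual_feasibility -> dual.

dual


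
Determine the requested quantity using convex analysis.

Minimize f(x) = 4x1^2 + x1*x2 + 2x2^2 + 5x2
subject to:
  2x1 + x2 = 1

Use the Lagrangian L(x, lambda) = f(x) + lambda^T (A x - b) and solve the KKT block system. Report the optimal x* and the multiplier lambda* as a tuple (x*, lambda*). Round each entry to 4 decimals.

Form the Lagrangian:
  L(x, lambda) = (1/2) x^T Q x + c^T x + lambda^T (A x - b)
Stationarity (grad_x L = 0): Q x + c + A^T lambda = 0.
Primal feasibility: A x = b.

This gives the KKT block system:
  [ Q   A^T ] [ x     ]   [-c ]
  [ A    0  ] [ lambda ] = [ b ]

Solving the linear system:
  x*      = (0.85, -0.7)
  lambda* = (-3.05)
  f(x*)   = -0.225

x* = (0.85, -0.7), lambda* = (-3.05)


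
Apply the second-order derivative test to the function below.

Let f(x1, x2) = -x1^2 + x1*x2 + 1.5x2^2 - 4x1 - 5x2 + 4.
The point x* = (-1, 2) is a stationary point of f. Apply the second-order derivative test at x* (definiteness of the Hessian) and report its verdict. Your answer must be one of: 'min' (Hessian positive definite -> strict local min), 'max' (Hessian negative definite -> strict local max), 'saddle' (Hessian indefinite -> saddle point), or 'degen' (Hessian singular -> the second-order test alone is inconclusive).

Compute the Hessian H = grad^2 f:
  H = [[-2, 1], [1, 3]]
Verify stationarity: grad f(x*) = H x* + g = (0, 0).
Eigenvalues of H: -2.1926, 3.1926.
Eigenvalues have mixed signs, so H is indefinite -> x* is a saddle point.

saddle


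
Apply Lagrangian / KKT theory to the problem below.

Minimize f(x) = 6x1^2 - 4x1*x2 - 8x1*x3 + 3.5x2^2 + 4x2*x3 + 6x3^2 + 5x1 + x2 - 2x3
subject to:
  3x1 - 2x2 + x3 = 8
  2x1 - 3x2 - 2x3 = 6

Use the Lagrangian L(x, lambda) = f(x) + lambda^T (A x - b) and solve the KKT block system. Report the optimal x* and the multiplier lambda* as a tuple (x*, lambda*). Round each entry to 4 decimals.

Form the Lagrangian:
  L(x, lambda) = (1/2) x^T Q x + c^T x + lambda^T (A x - b)
Stationarity (grad_x L = 0): Q x + c + A^T lambda = 0.
Primal feasibility: A x = b.

This gives the KKT block system:
  [ Q   A^T ] [ x     ]   [-c ]
  [ A    0  ] [ lambda ] = [ b ]

Solving the linear system:
  x*      = (0.7207, -2.3191, 1.1995)
  lambda* = (-2.6702, -2.6596)
  f(x*)   = 18.1024

x* = (0.7207, -2.3191, 1.1995), lambda* = (-2.6702, -2.6596)


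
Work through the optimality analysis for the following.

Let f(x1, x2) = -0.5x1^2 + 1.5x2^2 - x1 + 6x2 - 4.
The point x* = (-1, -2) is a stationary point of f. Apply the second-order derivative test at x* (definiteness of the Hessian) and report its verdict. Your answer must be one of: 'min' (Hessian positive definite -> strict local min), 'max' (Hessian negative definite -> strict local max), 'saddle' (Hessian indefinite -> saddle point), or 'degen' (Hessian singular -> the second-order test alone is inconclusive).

Compute the Hessian H = grad^2 f:
  H = [[-1, 0], [0, 3]]
Verify stationarity: grad f(x*) = H x* + g = (0, 0).
Eigenvalues of H: -1, 3.
Eigenvalues have mixed signs, so H is indefinite -> x* is a saddle point.

saddle


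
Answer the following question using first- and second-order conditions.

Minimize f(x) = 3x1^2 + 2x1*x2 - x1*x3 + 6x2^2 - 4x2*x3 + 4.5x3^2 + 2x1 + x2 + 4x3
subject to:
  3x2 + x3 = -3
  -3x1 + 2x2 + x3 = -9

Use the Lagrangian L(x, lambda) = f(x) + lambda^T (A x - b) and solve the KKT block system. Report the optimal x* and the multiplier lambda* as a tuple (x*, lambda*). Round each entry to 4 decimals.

Form the Lagrangian:
  L(x, lambda) = (1/2) x^T Q x + c^T x + lambda^T (A x - b)
Stationarity (grad_x L = 0): Q x + c + A^T lambda = 0.
Primal feasibility: A x = b.

This gives the KKT block system:
  [ Q   A^T ] [ x     ]   [-c ]
  [ A    0  ] [ lambda ] = [ b ]

Solving the linear system:
  x*      = (2.2517, -0.7551, -0.7347)
  lambda* = (-3.068, 4.9116)
  f(x*)   = 17.9048

x* = (2.2517, -0.7551, -0.7347), lambda* = (-3.068, 4.9116)
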